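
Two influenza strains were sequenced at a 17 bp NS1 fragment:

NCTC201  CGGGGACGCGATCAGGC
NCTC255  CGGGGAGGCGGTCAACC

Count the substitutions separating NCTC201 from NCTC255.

Differing sites — 7:C/G; 11:A/G; 15:G/A; 16:G/C.
That gives 4 mismatches out of 17 aligned sites, so the Hamming distance is 4.

4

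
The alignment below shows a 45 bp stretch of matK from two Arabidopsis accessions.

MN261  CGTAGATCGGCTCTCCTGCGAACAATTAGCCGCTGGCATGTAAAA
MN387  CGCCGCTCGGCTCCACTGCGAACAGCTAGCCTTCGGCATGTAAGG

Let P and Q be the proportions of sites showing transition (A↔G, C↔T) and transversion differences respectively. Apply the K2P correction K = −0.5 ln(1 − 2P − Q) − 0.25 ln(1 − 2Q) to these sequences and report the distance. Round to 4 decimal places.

Differing sites — 3:T/C (Ti); 4:A/C (Tv); 6:A/C (Tv); 14:T/C (Ti); 15:C/A (Tv); 25:A/G (Ti); 26:T/C (Ti); 32:G/T (Tv); 33:C/T (Ti); 34:T/C (Ti); 44:A/G (Ti); 45:A/G (Ti).
Of the 12 differences, 8 transitions and 4 transversions over 45 sites: P = 8/45 = 0.177778, Q = 4/45 = 0.088889.
d = −0.5·ln(0.555555) − 0.25·ln(0.822222) = −0.5·(-0.587788) − 0.25·(-0.195745) = 0.3428.

0.3428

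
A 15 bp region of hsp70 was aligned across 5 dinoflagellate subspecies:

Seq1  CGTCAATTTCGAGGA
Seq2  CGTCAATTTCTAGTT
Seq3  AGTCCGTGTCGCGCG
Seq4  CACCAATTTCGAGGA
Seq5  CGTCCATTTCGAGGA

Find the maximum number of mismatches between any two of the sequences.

Pairwise Hamming distances:
  Seq1 vs Seq2: 3
  Seq1 vs Seq3: 7
  Seq1 vs Seq4: 2
  Seq1 vs Seq5: 1
  Seq2 vs Seq3: 8
  Seq2 vs Seq4: 5
  Seq2 vs Seq5: 4
  Seq3 vs Seq4: 9
  Seq3 vs Seq5: 6
  Seq4 vs Seq5: 3
The largest is 9, between Seq3 and Seq4.

9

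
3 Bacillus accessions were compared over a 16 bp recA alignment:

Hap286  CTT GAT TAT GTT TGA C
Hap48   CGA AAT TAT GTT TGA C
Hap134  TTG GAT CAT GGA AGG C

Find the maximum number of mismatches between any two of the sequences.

Pairwise Hamming distances:
  Hap286 vs Hap48: 3
  Hap286 vs Hap134: 7
  Hap48 vs Hap134: 9
The largest is 9, between Hap48 and Hap134.

9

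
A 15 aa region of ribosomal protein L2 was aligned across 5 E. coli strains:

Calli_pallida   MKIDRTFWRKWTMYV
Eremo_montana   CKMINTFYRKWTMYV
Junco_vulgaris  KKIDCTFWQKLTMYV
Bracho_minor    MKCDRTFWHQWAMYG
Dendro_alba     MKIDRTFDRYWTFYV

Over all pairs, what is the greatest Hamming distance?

9

Pairwise Hamming distances:
  Calli_pallida vs Eremo_montana: 5
  Calli_pallida vs Junco_vulgaris: 4
  Calli_pallida vs Bracho_minor: 5
  Calli_pallida vs Dendro_alba: 3
  Eremo_montana vs Junco_vulgaris: 7
  Eremo_montana vs Bracho_minor: 9
  Eremo_montana vs Dendro_alba: 7
  Junco_vulgaris vs Bracho_minor: 8
  Junco_vulgaris vs Dendro_alba: 7
  Bracho_minor vs Dendro_alba: 7
The largest is 9, between Eremo_montana and Bracho_minor.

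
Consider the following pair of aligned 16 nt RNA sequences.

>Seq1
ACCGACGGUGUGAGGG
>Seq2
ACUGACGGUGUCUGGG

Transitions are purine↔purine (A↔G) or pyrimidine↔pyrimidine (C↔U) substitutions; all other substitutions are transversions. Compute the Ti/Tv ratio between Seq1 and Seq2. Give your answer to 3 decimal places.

0.500

Mismatches occur at site 3 (C→U, transition), site 12 (G→C, transversion), site 13 (A→U, transversion).
Of the 3 differences, 1 transition and 2 transversions, so Ti/Tv = 1/2 = 0.500.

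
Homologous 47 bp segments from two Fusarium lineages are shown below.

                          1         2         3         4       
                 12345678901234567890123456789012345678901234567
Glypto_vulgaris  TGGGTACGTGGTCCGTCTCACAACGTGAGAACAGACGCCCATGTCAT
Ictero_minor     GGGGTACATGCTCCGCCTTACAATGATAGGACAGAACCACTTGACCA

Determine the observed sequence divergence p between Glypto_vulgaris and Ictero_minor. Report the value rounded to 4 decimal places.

0.3404

The sequences differ at positions 1 (T/G), 8 (G/A), 11 (G/C), 16 (T/C), 19 (C/T), 24 (C/T), 26 (T/A), 27 (G/T), 30 (A/G), 36 (C/A), 37 (G/C), 39 (C/A), 41 (A/T), 44 (T/A), 46 (A/C), 47 (T/A).
There are 16 differences over 47 sites, so p = 16/47 = 0.3404.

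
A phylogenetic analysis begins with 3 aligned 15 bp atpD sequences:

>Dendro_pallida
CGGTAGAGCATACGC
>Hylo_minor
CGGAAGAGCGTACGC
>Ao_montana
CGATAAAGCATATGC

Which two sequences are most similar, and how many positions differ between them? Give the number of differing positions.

Pairwise Hamming distances:
  Dendro_pallida vs Hylo_minor: 2
  Dendro_pallida vs Ao_montana: 3
  Hylo_minor vs Ao_montana: 5
The smallest is 2, between Dendro_pallida and Hylo_minor.

2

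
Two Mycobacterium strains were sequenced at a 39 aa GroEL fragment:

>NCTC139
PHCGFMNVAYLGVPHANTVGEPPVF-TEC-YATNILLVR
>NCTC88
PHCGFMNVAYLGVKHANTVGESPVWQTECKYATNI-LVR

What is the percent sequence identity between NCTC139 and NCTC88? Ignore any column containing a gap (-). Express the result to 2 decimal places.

Excluding the 3 gap columns leaves 36 comparable sites.
The sequences differ at positions 14 (P/K), 22 (P/S), 25 (F/W).
33 of the 36 comparable sites match, so the percent identity is 33/36 × 100 = 91.67%.

91.67%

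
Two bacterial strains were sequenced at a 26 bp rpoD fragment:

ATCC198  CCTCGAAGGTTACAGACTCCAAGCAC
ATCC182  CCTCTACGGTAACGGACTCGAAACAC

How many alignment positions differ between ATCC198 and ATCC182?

Mismatches occur at site 5 (G↔T), site 7 (A↔C), site 11 (T↔A), site 14 (A↔G), site 20 (C↔G), site 23 (G↔A).
That gives 6 mismatches out of 26 aligned sites, so the Hamming distance is 6.

6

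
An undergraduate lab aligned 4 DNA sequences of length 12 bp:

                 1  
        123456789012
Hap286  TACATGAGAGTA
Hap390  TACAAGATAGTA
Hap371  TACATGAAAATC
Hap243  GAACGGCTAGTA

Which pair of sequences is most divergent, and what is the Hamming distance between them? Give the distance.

8

Pairwise Hamming distances:
  Hap286 vs Hap390: 2
  Hap286 vs Hap371: 3
  Hap286 vs Hap243: 6
  Hap390 vs Hap371: 4
  Hap390 vs Hap243: 5
  Hap371 vs Hap243: 8
The largest is 8, between Hap371 and Hap243.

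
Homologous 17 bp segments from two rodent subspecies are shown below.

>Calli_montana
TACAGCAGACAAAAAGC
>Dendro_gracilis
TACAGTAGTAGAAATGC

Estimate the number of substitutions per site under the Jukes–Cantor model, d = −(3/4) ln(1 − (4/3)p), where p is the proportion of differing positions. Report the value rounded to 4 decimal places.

Mismatches occur at site 6 (C↔T), site 9 (A↔T), site 10 (C↔A), site 11 (A↔G), site 15 (A↔T).
p = 5/17 = 0.294118.
d = −0.75 · ln(1 − (4/3)·0.294118) = −0.75 · ln(0.607843) = −0.75 · (-0.497839) = 0.3734.

0.3734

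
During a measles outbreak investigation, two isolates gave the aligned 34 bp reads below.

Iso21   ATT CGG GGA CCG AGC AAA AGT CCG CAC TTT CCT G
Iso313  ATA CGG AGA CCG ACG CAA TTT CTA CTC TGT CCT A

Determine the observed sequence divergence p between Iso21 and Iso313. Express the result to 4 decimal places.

Differing sites — 3:T/A; 7:G/A; 14:G/C; 15:C/G; 16:A/C; 19:A/T; 20:G/T; 23:C/T; 24:G/A; 26:A/T; 29:T/G; 34:G/A.
There are 12 differences over 34 sites, so p = 12/34 = 0.3529.

0.3529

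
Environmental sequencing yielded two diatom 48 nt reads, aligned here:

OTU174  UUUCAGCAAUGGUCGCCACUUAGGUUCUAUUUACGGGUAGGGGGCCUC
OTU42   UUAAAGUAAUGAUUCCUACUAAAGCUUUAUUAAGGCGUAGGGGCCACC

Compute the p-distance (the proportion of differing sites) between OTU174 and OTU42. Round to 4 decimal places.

0.3542

Mismatches occur at site 3 (U↔A), site 4 (C↔A), site 7 (C↔U), site 12 (G↔A), site 14 (C↔U), site 15 (G↔C), site 17 (C↔U), site 21 (U↔A), site 23 (G↔A), site 25 (U↔C), site 27 (C↔U), site 32 (U↔A), site 34 (C↔G), site 36 (G↔C), site 44 (G↔C), site 46 (C↔A), site 47 (U↔C).
There are 17 differences over 48 sites, so p = 17/48 = 0.3542.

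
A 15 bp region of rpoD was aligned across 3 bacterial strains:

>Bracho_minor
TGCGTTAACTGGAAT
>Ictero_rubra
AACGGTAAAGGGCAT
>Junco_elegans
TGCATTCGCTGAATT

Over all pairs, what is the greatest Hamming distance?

11

Pairwise Hamming distances:
  Bracho_minor vs Ictero_rubra: 6
  Bracho_minor vs Junco_elegans: 5
  Ictero_rubra vs Junco_elegans: 11
The largest is 11, between Ictero_rubra and Junco_elegans.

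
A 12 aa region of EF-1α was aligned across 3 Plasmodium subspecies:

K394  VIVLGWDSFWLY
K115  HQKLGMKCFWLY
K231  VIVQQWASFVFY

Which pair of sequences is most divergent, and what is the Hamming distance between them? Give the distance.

10

Pairwise Hamming distances:
  K394 vs K115: 6
  K394 vs K231: 5
  K115 vs K231: 10
The largest is 10, between K115 and K231.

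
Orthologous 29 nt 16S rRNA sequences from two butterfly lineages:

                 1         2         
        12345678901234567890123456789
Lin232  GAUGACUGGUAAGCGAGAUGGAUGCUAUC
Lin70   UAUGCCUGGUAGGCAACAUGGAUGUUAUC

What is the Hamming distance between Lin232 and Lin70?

Mismatches occur at site 1 (G↔U), site 5 (A↔C), site 12 (A↔G), site 15 (G↔A), site 17 (G↔C), site 25 (C↔U).
That gives 6 mismatches out of 29 aligned sites, so the Hamming distance is 6.

6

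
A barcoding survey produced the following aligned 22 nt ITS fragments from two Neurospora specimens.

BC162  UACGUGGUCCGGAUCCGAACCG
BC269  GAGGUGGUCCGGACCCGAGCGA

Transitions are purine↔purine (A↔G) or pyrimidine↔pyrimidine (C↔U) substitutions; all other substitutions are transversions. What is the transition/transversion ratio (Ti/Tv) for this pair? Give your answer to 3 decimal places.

1.000

The sequences differ at positions 1 (U/G, transversion), 3 (C/G, transversion), 14 (U/C, transition), 19 (A/G, transition), 21 (C/G, transversion), 22 (G/A, transition).
Of the 6 differences, 3 transitions and 3 transversions, so Ti/Tv = 3/3 = 1.000.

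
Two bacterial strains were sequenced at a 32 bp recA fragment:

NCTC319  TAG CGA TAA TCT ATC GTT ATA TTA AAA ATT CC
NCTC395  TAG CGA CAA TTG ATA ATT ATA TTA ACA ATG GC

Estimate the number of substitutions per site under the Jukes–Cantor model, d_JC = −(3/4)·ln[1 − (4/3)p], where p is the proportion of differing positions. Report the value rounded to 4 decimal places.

The sequences differ at positions 7 (T/C), 11 (C/T), 12 (T/G), 15 (C/A), 16 (G/A), 26 (A/C), 30 (T/G), 31 (C/G).
p = 8/32 = 0.250000.
d = −0.75 · ln(1 − (4/3)·0.250000) = −0.75 · ln(0.666667) = −0.75 · (-0.405465) = 0.3041.

0.3041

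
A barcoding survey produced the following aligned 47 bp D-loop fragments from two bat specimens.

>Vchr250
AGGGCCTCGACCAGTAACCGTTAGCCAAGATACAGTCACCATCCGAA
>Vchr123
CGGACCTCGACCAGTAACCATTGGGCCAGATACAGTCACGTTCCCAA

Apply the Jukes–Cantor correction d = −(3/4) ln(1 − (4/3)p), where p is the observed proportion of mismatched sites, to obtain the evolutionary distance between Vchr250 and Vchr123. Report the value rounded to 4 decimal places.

0.2211

The sequences differ at positions 1 (A/C), 4 (G/A), 20 (G/A), 23 (A/G), 25 (C/G), 27 (A/C), 40 (C/G), 41 (A/T), 45 (G/C).
p = 9/47 = 0.191489.
d = −0.75 · ln(1 − (4/3)·0.191489) = −0.75 · ln(0.744681) = −0.75 · (-0.294799) = 0.2211.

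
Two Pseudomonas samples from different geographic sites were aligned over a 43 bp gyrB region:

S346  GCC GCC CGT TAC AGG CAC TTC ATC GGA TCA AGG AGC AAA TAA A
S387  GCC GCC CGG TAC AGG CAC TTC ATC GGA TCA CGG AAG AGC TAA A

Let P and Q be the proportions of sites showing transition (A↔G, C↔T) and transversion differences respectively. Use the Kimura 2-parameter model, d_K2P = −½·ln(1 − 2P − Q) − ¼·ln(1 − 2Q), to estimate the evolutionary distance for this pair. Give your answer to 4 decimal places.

Differing sites — 9:T/G (Tv); 31:A/C (Tv); 35:G/A (Ti); 36:C/G (Tv); 38:A/G (Ti); 39:A/C (Tv).
Of the 6 differences, 2 transitions and 4 transversions over 43 sites: P = 2/43 = 0.046512, Q = 4/43 = 0.093023.
d = −0.5·ln(0.813953) − 0.25·ln(0.813954) = −0.5·(-0.205853) − 0.25·(-0.205851) = 0.1544.

0.1544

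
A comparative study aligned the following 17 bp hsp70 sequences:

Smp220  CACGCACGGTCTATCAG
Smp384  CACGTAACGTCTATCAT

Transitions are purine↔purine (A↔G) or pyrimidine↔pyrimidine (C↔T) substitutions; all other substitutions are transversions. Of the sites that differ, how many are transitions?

1

Mismatches occur at site 5 (C→T, transition), site 7 (C→A, transversion), site 8 (G→C, transversion), site 17 (G→T, transversion).
Of the 4 differences, 1 transition and 3 transversions, so the answer is 1.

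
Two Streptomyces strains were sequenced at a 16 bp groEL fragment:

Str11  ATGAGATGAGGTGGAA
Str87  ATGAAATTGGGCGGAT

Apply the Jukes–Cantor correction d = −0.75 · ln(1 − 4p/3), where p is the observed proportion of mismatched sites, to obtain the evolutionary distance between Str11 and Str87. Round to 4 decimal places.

Differing sites — 5:G/A; 8:G/T; 9:A/G; 12:T/C; 16:A/T.
p = 5/16 = 0.312500.
d = −0.75 · ln(1 − (4/3)·0.312500) = −0.75 · ln(0.583333) = −0.75 · (-0.538997) = 0.4042.

0.4042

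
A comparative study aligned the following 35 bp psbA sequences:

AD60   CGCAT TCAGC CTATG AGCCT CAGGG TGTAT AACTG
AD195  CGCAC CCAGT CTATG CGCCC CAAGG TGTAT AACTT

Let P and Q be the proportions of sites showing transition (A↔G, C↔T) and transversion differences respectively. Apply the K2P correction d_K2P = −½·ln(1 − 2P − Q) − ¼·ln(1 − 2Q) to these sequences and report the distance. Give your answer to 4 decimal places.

Mismatches occur at site 5 (T↔C, transition), site 6 (T↔C, transition), site 10 (C↔T, transition), site 16 (A↔C, transversion), site 20 (T↔C, transition), site 23 (G↔A, transition), site 35 (G↔T, transversion).
Of the 7 differences, 5 transitions and 2 transversions over 35 sites: P = 5/35 = 0.142857, Q = 2/35 = 0.057143.
d = −0.5·ln(0.657143) − 0.25·ln(0.885714) = −0.5·(-0.419854) − 0.25·(-0.121361) = 0.2403.

0.2403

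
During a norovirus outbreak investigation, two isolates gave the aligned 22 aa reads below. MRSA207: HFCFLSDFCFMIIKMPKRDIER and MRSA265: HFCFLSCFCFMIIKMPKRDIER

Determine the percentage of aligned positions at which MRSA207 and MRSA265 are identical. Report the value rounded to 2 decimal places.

The sequences differ at position 7 (D/C).
21 of the 22 sites match, so the percent identity is 21/22 × 100 = 95.45%.

95.45%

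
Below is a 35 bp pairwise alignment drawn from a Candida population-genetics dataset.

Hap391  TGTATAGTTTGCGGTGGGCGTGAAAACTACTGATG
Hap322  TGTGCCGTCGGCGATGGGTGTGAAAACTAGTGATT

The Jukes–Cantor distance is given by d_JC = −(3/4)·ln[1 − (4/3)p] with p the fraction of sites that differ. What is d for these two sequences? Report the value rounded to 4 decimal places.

0.3149

Differing sites — 4:A/G; 5:T/C; 6:A/C; 9:T/C; 10:T/G; 14:G/A; 19:C/T; 30:C/G; 35:G/T.
p = 9/35 = 0.257143.
d = −0.75 · ln(1 − (4/3)·0.257143) = −0.75 · ln(0.657143) = −0.75 · (-0.419854) = 0.3149.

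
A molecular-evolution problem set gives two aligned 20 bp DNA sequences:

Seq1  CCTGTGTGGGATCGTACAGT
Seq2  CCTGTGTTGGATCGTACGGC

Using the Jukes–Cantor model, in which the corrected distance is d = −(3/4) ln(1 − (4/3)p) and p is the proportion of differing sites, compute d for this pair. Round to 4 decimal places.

Mismatches occur at site 8 (G→T), site 18 (A→G), site 20 (T→C).
p = 3/20 = 0.150000.
d = −0.75 · ln(1 − (4/3)·0.150000) = −0.75 · ln(0.800000) = −0.75 · (-0.223144) = 0.1674.

0.1674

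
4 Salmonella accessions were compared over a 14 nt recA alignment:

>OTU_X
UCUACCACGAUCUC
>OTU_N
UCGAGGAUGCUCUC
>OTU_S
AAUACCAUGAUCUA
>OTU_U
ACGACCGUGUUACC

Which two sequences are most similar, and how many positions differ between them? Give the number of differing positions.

4

Pairwise Hamming distances:
  OTU_X vs OTU_N: 5
  OTU_X vs OTU_S: 4
  OTU_X vs OTU_U: 7
  OTU_N vs OTU_S: 7
  OTU_N vs OTU_U: 7
  OTU_S vs OTU_U: 7
The smallest is 4, between OTU_X and OTU_S.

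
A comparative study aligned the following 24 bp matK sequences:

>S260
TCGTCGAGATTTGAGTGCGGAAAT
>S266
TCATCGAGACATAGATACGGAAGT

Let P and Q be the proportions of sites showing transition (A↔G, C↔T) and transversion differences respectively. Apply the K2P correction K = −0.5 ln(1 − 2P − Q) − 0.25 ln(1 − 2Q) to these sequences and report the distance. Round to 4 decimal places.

Differing sites — 3:G/A (Ti); 10:T/C (Ti); 11:T/A (Tv); 13:G/A (Ti); 14:A/G (Ti); 15:G/A (Ti); 17:G/A (Ti); 23:A/G (Ti).
Of the 8 differences, 7 transitions and 1 transversion over 24 sites: P = 7/24 = 0.291667, Q = 1/24 = 0.041667.
d = −0.5·ln(0.374999) − 0.25·ln(0.916666) = −0.5·(-0.980832) − 0.25·(-0.087012) = 0.5122.

0.5122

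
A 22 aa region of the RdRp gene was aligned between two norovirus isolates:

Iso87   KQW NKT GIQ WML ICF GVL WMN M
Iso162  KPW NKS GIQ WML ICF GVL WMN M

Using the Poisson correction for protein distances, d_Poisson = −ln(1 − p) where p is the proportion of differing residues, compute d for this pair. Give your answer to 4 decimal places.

Mismatches occur at site 2 (Q/P), site 6 (T/S).
p = 2/22 = 0.090909.
d = −ln(1 − 0.090909) = −ln(0.909091) = 0.0953.

0.0953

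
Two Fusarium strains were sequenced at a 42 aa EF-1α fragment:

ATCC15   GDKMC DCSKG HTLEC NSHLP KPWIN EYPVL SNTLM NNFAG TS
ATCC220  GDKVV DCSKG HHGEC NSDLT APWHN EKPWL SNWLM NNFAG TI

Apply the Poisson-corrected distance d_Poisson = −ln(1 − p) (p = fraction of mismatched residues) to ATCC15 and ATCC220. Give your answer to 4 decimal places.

0.3365

Differing sites — 4:M/V; 5:C/V; 12:T/H; 13:L/G; 18:H/D; 20:P/T; 21:K/A; 24:I/H; 27:Y/K; 29:V/W; 33:T/W; 42:S/I.
p = 12/42 = 0.285714.
d = −ln(1 − 0.285714) = −ln(0.714286) = 0.3365.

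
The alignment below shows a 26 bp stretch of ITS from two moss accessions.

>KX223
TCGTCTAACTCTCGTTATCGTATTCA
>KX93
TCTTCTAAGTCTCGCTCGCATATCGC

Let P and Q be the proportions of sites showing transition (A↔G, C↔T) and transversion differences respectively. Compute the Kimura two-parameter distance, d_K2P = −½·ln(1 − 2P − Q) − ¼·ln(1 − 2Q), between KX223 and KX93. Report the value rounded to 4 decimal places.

The sequences differ at positions 3 (G/T, transversion), 9 (C/G, transversion), 15 (T/C, transition), 17 (A/C, transversion), 18 (T/G, transversion), 20 (G/A, transition), 24 (T/C, transition), 25 (C/G, transversion), 26 (A/C, transversion).
Of the 9 differences, 3 transitions and 6 transversions over 26 sites: P = 3/26 = 0.115385, Q = 6/26 = 0.230769.
d = −0.5·ln(0.538461) − 0.25·ln(0.538462) = −0.5·(-0.619040) − 0.25·(-0.619038) = 0.4643.

0.4643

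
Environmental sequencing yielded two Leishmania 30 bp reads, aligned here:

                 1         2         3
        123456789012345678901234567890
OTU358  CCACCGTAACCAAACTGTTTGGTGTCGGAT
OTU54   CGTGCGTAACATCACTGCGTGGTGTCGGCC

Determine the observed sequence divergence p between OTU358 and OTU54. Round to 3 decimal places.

The sequences differ at positions 2 (C/G), 3 (A/T), 4 (C/G), 11 (C/A), 12 (A/T), 13 (A/C), 18 (T/C), 19 (T/G), 29 (A/C), 30 (T/C).
There are 10 differences over 30 sites, so p = 10/30 = 0.333.

0.333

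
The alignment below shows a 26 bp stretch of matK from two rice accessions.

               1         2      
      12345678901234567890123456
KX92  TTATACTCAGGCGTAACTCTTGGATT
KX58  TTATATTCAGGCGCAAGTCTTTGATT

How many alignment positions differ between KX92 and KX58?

The sequences differ at positions 6 (C/T), 14 (T/C), 17 (C/G), 22 (G/T).
That gives 4 mismatches out of 26 aligned sites, so the Hamming distance is 4.

4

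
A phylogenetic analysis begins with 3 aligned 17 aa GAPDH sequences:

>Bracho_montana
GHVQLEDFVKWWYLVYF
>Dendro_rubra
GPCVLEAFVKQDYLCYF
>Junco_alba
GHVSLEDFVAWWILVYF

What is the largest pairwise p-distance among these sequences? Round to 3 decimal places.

Pairwise Hamming distances:
  Bracho_montana vs Dendro_rubra: 7
  Bracho_montana vs Junco_alba: 3
  Dendro_rubra vs Junco_alba: 9
The largest is 9 mismatches, between Dendro_rubra and Junco_alba; p = 9/17 = 0.529.

0.529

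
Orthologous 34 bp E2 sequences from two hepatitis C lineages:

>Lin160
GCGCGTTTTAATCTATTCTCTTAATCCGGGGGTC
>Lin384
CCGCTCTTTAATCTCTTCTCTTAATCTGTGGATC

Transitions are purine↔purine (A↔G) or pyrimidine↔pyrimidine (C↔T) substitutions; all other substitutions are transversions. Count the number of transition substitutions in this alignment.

3

Differing sites — 1:G/C (Tv); 5:G/T (Tv); 6:T/C (Ti); 15:A/C (Tv); 27:C/T (Ti); 29:G/T (Tv); 32:G/A (Ti).
Of the 7 differences, 3 transitions and 4 transversions, so the answer is 3.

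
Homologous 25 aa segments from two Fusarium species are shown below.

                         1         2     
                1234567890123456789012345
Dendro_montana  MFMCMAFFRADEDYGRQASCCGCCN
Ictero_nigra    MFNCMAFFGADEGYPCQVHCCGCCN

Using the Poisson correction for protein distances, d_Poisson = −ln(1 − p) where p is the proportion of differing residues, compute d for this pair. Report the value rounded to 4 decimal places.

0.3285

Differing sites — 3:M/N; 9:R/G; 13:D/G; 15:G/P; 16:R/C; 18:A/V; 19:S/H.
p = 7/25 = 0.280000.
d = −ln(1 − 0.280000) = −ln(0.720000) = 0.3285.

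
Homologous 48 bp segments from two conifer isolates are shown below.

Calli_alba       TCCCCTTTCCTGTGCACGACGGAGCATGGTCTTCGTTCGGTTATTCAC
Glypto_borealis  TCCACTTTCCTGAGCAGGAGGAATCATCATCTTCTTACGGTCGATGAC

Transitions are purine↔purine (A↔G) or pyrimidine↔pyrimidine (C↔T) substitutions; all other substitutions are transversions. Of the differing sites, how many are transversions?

10

Mismatches occur at site 4 (C/A, transversion), site 13 (T/A, transversion), site 17 (C/G, transversion), site 20 (C/G, transversion), site 22 (G/A, transition), site 24 (G/T, transversion), site 28 (G/C, transversion), site 29 (G/A, transition), site 35 (G/T, transversion), site 37 (T/A, transversion), site 42 (T/C, transition), site 43 (A/G, transition), site 44 (T/A, transversion), site 46 (C/G, transversion).
Of the 14 differences, 4 transitions and 10 transversions, so the answer is 10.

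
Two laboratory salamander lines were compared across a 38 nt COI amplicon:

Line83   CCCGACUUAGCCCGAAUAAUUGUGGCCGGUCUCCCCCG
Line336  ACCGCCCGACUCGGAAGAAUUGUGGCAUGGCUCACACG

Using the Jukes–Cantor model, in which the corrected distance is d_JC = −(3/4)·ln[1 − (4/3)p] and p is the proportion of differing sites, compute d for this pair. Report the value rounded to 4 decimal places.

0.4568

Mismatches occur at site 1 (C→A), site 5 (A→C), site 7 (U→C), site 8 (U→G), site 10 (G→C), site 11 (C→U), site 13 (C→G), site 17 (U→G), site 27 (C→A), site 28 (G→U), site 30 (U→G), site 34 (C→A), site 36 (C→A).
p = 13/38 = 0.342105.
d = −0.75 · ln(1 − (4/3)·0.342105) = −0.75 · ln(0.543860) = −0.75 · (-0.609063) = 0.4568.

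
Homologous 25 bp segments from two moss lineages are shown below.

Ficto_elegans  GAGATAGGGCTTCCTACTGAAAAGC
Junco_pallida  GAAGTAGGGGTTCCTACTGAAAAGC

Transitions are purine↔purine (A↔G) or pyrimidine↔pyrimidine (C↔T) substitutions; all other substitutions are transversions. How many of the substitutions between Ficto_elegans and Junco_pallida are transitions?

2

Mismatches occur at site 3 (G→A, transition), site 4 (A→G, transition), site 10 (C→G, transversion).
Of the 3 differences, 2 transitions and 1 transversion, so the answer is 2.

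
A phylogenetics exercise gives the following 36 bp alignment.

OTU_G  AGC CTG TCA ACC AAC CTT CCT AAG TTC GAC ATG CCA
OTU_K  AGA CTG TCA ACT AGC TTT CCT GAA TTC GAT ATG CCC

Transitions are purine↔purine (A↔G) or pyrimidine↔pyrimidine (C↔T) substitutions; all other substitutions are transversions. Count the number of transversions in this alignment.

Mismatches occur at site 3 (C↔A, transversion), site 12 (C↔T, transition), site 14 (A↔G, transition), site 16 (C↔T, transition), site 22 (A↔G, transition), site 24 (G↔A, transition), site 30 (C↔T, transition), site 36 (A↔C, transversion).
Of the 8 differences, 6 transitions and 2 transversions, so the answer is 2.

2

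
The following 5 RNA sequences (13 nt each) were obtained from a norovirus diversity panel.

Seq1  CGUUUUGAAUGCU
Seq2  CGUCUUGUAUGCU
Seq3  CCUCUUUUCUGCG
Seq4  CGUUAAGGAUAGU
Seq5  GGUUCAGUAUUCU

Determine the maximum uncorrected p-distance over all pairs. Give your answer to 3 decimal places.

0.769

Pairwise Hamming distances:
  Seq1 vs Seq2: 2
  Seq1 vs Seq3: 6
  Seq1 vs Seq4: 5
  Seq1 vs Seq5: 5
  Seq2 vs Seq3: 4
  Seq2 vs Seq4: 6
  Seq2 vs Seq5: 5
  Seq3 vs Seq4: 10
  Seq3 vs Seq5: 9
  Seq4 vs Seq5: 5
The largest is 10 mismatches, between Seq3 and Seq4; p = 10/13 = 0.769.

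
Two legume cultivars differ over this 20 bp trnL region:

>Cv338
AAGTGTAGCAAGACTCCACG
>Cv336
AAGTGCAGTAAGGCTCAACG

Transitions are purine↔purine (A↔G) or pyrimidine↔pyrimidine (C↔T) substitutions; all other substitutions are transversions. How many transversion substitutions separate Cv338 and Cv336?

Mismatches occur at site 6 (T↔C, transition), site 9 (C↔T, transition), site 13 (A↔G, transition), site 17 (C↔A, transversion).
Of the 4 differences, 3 transitions and 1 transversion, so the answer is 1.

1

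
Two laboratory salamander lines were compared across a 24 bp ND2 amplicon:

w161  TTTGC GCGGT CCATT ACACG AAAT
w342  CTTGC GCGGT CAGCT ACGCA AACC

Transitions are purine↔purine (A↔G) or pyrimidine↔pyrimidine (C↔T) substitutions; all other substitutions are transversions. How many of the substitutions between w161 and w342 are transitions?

6

Differing sites — 1:T/C (Ti); 12:C/A (Tv); 13:A/G (Ti); 14:T/C (Ti); 18:A/G (Ti); 20:G/A (Ti); 23:A/C (Tv); 24:T/C (Ti).
Of the 8 differences, 6 transitions and 2 transversions, so the answer is 6.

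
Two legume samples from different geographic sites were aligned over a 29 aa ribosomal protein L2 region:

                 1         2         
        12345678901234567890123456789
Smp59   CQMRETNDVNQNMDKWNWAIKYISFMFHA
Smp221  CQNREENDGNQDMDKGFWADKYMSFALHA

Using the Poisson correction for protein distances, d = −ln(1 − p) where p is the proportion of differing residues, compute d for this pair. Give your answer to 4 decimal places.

0.4229

The sequences differ at positions 3 (M/N), 6 (T/E), 9 (V/G), 12 (N/D), 16 (W/G), 17 (N/F), 20 (I/D), 23 (I/M), 26 (M/A), 27 (F/L).
p = 10/29 = 0.344828.
d = −ln(1 − 0.344828) = −ln(0.655172) = 0.4229.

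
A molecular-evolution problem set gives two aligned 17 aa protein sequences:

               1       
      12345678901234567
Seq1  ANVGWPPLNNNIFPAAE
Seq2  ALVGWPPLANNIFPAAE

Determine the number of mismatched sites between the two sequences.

2

Differing sites — 2:N/L; 9:N/A.
That gives 2 mismatches out of 17 aligned sites, so the Hamming distance is 2.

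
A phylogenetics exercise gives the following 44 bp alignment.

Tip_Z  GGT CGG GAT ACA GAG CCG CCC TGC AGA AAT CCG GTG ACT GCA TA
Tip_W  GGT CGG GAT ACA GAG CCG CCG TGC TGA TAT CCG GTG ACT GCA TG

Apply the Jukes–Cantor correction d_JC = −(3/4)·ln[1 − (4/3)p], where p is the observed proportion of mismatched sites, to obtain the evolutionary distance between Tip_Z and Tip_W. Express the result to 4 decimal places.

Mismatches occur at site 21 (C/G), site 25 (A/T), site 28 (A/T), site 44 (A/G).
p = 4/44 = 0.090909.
d = −0.75 · ln(1 − (4/3)·0.090909) = −0.75 · ln(0.878788) = −0.75 · (-0.129212) = 0.0969.

0.0969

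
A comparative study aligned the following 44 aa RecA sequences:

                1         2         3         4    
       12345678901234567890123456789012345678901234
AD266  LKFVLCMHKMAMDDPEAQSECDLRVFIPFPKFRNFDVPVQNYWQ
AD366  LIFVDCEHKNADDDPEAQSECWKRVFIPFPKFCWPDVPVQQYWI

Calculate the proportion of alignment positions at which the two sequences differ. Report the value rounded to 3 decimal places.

Mismatches occur at site 2 (K/I), site 5 (L/D), site 7 (M/E), site 10 (M/N), site 12 (M/D), site 22 (D/W), site 23 (L/K), site 33 (R/C), site 34 (N/W), site 35 (F/P), site 41 (N/Q), site 44 (Q/I).
There are 12 differences over 44 sites, so p = 12/44 = 0.273.

0.273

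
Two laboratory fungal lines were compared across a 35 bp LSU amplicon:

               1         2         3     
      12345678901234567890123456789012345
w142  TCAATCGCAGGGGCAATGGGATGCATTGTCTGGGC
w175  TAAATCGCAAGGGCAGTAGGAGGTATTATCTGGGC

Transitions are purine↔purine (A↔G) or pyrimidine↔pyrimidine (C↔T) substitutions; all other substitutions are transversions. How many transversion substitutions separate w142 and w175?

The sequences differ at positions 2 (C/A, transversion), 10 (G/A, transition), 16 (A/G, transition), 18 (G/A, transition), 22 (T/G, transversion), 24 (C/T, transition), 28 (G/A, transition).
Of the 7 differences, 5 transitions and 2 transversions, so the answer is 2.

2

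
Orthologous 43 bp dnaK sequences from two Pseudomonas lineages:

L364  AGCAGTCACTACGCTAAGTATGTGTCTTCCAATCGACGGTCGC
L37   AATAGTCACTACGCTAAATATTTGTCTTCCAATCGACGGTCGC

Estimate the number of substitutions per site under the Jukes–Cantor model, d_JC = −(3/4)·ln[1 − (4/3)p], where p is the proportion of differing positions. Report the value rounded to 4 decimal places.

0.0993

The sequences differ at positions 2 (G/A), 3 (C/T), 18 (G/A), 22 (G/T).
p = 4/43 = 0.093023.
d = −0.75 · ln(1 − (4/3)·0.093023) = −0.75 · ln(0.875969) = −0.75 · (-0.132425) = 0.0993.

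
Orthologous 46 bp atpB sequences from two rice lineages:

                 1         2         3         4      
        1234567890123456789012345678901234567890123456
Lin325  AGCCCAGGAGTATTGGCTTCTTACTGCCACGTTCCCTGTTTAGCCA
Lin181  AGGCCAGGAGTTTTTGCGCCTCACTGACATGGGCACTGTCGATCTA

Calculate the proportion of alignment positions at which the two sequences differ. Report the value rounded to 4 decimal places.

The sequences differ at positions 3 (C/G), 12 (A/T), 15 (G/T), 18 (T/G), 19 (T/C), 22 (T/C), 27 (C/A), 30 (C/T), 32 (T/G), 33 (T/G), 35 (C/A), 40 (T/C), 41 (T/G), 43 (G/T), 45 (C/T).
There are 15 differences over 46 sites, so p = 15/46 = 0.3261.

0.3261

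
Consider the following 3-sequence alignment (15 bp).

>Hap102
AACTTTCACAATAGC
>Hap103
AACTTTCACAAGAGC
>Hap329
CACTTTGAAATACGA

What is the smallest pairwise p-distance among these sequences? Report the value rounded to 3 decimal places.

0.067

Pairwise Hamming distances:
  Hap102 vs Hap103: 1
  Hap102 vs Hap329: 7
  Hap103 vs Hap329: 7
The smallest is 1 mismatch, between Hap102 and Hap103; p = 1/15 = 0.067.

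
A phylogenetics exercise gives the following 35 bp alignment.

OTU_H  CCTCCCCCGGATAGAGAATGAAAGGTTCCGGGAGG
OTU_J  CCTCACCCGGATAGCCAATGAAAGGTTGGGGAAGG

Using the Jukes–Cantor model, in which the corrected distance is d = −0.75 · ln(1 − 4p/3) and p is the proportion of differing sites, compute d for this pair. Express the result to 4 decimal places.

The sequences differ at positions 5 (C/A), 15 (A/C), 16 (G/C), 28 (C/G), 29 (C/G), 32 (G/A).
p = 6/35 = 0.171429.
d = −0.75 · ln(1 − (4/3)·0.171429) = −0.75 · ln(0.771428) = −0.75 · (-0.259512) = 0.1946.

0.1946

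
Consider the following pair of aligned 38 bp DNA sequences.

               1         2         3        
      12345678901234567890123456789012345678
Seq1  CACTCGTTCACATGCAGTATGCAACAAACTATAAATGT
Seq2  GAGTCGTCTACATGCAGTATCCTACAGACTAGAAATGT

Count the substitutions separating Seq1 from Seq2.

Differing sites — 1:C/G; 3:C/G; 8:T/C; 9:C/T; 21:G/C; 23:A/T; 27:A/G; 32:T/G.
That gives 8 mismatches out of 38 aligned sites, so the Hamming distance is 8.

8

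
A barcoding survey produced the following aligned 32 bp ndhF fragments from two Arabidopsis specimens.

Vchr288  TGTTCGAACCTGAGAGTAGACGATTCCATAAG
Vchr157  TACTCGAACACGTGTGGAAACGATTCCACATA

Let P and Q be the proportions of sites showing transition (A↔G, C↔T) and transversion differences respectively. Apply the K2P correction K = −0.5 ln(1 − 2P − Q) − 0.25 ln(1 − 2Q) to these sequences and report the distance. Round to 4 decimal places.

Mismatches occur at site 2 (G→A, transition), site 3 (T→C, transition), site 10 (C→A, transversion), site 11 (T→C, transition), site 13 (A→T, transversion), site 15 (A→T, transversion), site 17 (T→G, transversion), site 19 (G→A, transition), site 29 (T→C, transition), site 31 (A→T, transversion), site 32 (G→A, transition).
Of the 11 differences, 6 transitions and 5 transversions over 32 sites: P = 6/32 = 0.187500, Q = 5/32 = 0.156250.
d = −0.5·ln(0.468750) − 0.25·ln(0.687500) = −0.5·(-0.757686) − 0.25·(-0.374693) = 0.4725.

0.4725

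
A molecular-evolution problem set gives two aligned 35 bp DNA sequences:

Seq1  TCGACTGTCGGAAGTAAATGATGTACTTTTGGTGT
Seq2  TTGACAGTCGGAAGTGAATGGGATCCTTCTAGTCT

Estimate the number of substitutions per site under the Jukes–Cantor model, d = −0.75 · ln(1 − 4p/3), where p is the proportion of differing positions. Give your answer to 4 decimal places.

Differing sites — 2:C/T; 6:T/A; 16:A/G; 21:A/G; 22:T/G; 23:G/A; 25:A/C; 29:T/C; 31:G/A; 34:G/C.
p = 10/35 = 0.285714.
d = −0.75 · ln(1 − (4/3)·0.285714) = −0.75 · ln(0.619048) = −0.75 · (-0.479572) = 0.3597.

0.3597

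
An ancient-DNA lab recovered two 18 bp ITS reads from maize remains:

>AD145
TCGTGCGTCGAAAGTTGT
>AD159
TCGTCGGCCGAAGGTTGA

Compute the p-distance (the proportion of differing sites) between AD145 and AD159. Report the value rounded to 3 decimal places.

Differing sites — 5:G/C; 6:C/G; 8:T/C; 13:A/G; 18:T/A.
There are 5 differences over 18 sites, so p = 5/18 = 0.278.

0.278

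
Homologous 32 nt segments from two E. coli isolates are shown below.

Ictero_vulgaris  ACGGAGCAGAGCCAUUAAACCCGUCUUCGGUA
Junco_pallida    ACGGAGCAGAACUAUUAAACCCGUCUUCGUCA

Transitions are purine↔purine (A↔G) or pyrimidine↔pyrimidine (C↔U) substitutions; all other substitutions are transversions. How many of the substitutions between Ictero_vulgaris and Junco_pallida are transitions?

3

Differing sites — 11:G/A (Ti); 13:C/U (Ti); 30:G/U (Tv); 31:U/C (Ti).
Of the 4 differences, 3 transitions and 1 transversion, so the answer is 3.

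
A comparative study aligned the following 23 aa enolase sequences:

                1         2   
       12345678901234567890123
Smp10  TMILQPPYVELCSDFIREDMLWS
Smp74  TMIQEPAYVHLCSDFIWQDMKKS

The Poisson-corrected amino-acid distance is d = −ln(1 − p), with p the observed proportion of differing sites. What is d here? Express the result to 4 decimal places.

0.4274

Differing sites — 4:L/Q; 5:Q/E; 7:P/A; 10:E/H; 17:R/W; 18:E/Q; 21:L/K; 22:W/K.
p = 8/23 = 0.347826.
d = −ln(1 − 0.347826) = −ln(0.652174) = 0.4274.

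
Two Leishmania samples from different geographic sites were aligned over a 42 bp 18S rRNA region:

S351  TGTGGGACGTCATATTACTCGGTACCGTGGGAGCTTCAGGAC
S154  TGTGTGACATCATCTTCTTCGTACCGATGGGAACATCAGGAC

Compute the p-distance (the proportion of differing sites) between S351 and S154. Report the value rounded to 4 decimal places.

0.2857

Differing sites — 5:G/T; 9:G/A; 14:A/C; 17:A/C; 18:C/T; 22:G/T; 23:T/A; 24:A/C; 26:C/G; 27:G/A; 33:G/A; 35:T/A.
There are 12 differences over 42 sites, so p = 12/42 = 0.2857.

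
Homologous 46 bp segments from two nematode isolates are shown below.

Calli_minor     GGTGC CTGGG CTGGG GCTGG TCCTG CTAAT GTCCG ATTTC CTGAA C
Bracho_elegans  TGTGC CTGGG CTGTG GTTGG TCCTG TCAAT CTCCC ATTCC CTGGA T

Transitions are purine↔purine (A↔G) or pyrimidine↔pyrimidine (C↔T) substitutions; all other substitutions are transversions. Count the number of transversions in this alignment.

The sequences differ at positions 1 (G/T, transversion), 14 (G/T, transversion), 17 (C/T, transition), 26 (C/T, transition), 27 (T/C, transition), 31 (G/C, transversion), 35 (G/C, transversion), 39 (T/C, transition), 44 (A/G, transition), 46 (C/T, transition).
Of the 10 differences, 6 transitions and 4 transversions, so the answer is 4.

4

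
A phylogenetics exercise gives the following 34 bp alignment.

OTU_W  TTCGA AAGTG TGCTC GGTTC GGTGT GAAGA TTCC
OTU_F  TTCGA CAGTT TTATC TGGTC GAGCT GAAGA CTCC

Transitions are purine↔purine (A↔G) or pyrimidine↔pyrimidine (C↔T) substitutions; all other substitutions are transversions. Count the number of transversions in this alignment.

Differing sites — 6:A/C (Tv); 10:G/T (Tv); 12:G/T (Tv); 13:C/A (Tv); 16:G/T (Tv); 18:T/G (Tv); 22:G/A (Ti); 23:T/G (Tv); 24:G/C (Tv); 31:T/C (Ti).
Of the 10 differences, 2 transitions and 8 transversions, so the answer is 8.

8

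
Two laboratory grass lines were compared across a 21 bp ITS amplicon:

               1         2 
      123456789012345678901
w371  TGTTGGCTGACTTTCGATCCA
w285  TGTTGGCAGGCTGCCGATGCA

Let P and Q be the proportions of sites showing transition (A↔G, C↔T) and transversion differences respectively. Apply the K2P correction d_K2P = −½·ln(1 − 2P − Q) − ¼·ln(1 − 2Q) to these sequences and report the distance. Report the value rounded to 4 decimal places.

0.2869

Mismatches occur at site 8 (T↔A, transversion), site 10 (A↔G, transition), site 13 (T↔G, transversion), site 14 (T↔C, transition), site 19 (C↔G, transversion).
Of the 5 differences, 2 transitions and 3 transversions over 21 sites: P = 2/21 = 0.095238, Q = 3/21 = 0.142857.
d = −0.5·ln(0.666667) − 0.25·ln(0.714286) = −0.5·(-0.405465) − 0.25·(-0.336472) = 0.2869.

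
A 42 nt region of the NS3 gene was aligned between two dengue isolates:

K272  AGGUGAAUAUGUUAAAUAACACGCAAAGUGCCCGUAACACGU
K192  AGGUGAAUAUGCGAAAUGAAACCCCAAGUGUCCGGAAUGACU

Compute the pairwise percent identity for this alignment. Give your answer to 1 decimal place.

71.4%

Differing sites — 12:U/C; 13:U/G; 18:A/G; 20:C/A; 23:G/C; 25:A/C; 31:C/U; 35:U/G; 38:C/U; 39:A/G; 40:C/A; 41:G/C.
30 of the 42 sites match, so the percent identity is 30/42 × 100 = 71.4%.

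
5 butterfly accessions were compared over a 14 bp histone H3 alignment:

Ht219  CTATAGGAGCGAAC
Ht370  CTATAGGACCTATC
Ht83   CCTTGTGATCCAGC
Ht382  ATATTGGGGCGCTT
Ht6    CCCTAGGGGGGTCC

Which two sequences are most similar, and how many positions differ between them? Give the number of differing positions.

Pairwise Hamming distances:
  Ht219 vs Ht370: 3
  Ht219 vs Ht83: 7
  Ht219 vs Ht382: 6
  Ht219 vs Ht6: 6
  Ht370 vs Ht83: 7
  Ht370 vs Ht382: 7
  Ht370 vs Ht6: 8
  Ht83 vs Ht382: 11
  Ht83 vs Ht6: 9
  Ht382 vs Ht6: 8
The smallest is 3, between Ht219 and Ht370.

3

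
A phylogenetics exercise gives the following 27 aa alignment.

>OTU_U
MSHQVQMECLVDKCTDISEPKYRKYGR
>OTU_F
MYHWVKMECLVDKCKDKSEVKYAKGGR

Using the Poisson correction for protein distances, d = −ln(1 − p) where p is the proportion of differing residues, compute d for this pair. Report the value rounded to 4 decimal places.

0.3514

The sequences differ at positions 2 (S/Y), 4 (Q/W), 6 (Q/K), 15 (T/K), 17 (I/K), 20 (P/V), 23 (R/A), 25 (Y/G).
p = 8/27 = 0.296296.
d = −ln(1 − 0.296296) = −ln(0.703704) = 0.3514.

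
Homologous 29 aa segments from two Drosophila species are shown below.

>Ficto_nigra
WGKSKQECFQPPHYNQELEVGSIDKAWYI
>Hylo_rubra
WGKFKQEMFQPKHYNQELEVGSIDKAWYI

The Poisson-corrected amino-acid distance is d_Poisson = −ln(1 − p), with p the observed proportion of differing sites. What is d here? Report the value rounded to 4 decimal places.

Mismatches occur at site 4 (S↔F), site 8 (C↔M), site 12 (P↔K).
p = 3/29 = 0.103448.
d = −ln(1 − 0.103448) = −ln(0.896552) = 0.1092.

0.1092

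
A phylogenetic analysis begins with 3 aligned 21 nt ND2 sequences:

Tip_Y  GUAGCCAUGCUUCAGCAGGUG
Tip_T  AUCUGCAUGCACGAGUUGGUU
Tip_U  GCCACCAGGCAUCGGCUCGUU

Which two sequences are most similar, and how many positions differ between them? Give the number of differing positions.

9

Pairwise Hamming distances:
  Tip_Y vs Tip_T: 10
  Tip_Y vs Tip_U: 9
  Tip_T vs Tip_U: 10
The smallest is 9, between Tip_Y and Tip_U.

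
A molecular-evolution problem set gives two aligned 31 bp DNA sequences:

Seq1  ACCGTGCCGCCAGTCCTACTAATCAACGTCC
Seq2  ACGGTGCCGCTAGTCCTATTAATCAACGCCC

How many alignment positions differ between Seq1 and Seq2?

4

Differing sites — 3:C/G; 11:C/T; 19:C/T; 29:T/C.
That gives 4 mismatches out of 31 aligned sites, so the Hamming distance is 4.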